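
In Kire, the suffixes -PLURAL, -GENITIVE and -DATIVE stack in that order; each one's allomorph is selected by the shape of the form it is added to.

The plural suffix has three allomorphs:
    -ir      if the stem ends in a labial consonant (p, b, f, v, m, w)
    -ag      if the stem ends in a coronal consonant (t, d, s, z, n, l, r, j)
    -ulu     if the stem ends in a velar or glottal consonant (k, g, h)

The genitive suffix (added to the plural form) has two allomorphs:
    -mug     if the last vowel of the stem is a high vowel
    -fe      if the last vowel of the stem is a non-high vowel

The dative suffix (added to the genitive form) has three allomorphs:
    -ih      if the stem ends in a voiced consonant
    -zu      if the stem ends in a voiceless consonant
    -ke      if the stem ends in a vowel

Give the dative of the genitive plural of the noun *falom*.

*falom*: final consonant = /m/, labial → -ir → *falomir*.
The plural form *falomir*: last vowel = /i/, a high vowel → -mug → *falomirmug*.
Since the final sound of the genitive form *falomirmug* is /g/ (a voiced consonant), it takes -ih, giving *falomirmugih*.

falomirmugih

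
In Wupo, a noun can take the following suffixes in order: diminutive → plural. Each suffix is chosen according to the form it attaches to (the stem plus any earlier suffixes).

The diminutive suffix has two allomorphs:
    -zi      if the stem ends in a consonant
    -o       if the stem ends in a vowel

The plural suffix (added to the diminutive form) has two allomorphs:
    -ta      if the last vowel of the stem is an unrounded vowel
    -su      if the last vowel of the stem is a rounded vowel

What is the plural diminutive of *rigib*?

rigibzita

*rigib* — final sound /b/ (a consonant) → -zi → *rigibzi*.
The diminutive form *rigibzi* — last vowel /i/ (an unrounded vowel) → -ta → *rigibzita*.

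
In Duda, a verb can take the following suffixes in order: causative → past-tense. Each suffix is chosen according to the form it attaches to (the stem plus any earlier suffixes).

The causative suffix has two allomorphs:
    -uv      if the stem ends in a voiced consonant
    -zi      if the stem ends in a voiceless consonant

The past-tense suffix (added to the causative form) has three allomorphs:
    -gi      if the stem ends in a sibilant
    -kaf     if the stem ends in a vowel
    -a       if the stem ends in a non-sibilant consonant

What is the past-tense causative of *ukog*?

ukoguva

The final consonant of *ukog* is /g/, which is voiced, so the causative suffix is -uv, giving *ukoguv*.
Since the final sound of the causative form *ukoguv* is /v/ (a non-sibilant consonant), it takes -a, giving *ukoguva*.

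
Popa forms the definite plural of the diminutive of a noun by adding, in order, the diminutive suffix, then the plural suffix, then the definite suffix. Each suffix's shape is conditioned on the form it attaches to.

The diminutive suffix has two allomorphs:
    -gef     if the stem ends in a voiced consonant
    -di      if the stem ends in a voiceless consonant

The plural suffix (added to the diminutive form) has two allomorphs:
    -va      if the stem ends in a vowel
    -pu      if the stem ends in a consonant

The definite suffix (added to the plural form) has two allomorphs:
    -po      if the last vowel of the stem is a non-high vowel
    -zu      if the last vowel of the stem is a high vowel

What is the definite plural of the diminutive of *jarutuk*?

*jarutuk* — final consonant /k/ (voiceless) → -di → *jarutukdi*.
The diminutive form *jarutukdi*: final sound = /i/, a vowel → -va → *jarutukdiva*.
The plural form *jarutukdiva*: last vowel = /a/, a non-high vowel → -po → *jarutukdivapo*.

jarutukdivapo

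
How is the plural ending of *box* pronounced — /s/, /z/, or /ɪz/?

/ɪz/

The stem *box* ends in a sibilant (/s, z, ʃ, ʒ, tʃ, dʒ/).
The plural suffix surfaces as /ɪz/ after sibilants, /s/ after other voiceless consonants, and /z/ after other voiced sounds.
So the plural -s on *box* is pronounced /ɪz/.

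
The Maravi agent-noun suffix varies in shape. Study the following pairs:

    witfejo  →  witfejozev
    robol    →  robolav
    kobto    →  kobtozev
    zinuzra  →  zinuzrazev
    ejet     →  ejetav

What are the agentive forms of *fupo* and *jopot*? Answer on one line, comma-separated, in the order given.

The alternation tracks the final sound of the stem — -av when the stem ends in a consonant (*robol*, *ejet*); -zev when the stem ends in a vowel (*witfejo*, *kobto*, *zinuzra*).
*fupo* — final sound /o/ (a vowel) → -zev → *fupozev*.
*jopot*: final sound = /t/, a consonant → -av → *jopotav*.

fupozev, jopotav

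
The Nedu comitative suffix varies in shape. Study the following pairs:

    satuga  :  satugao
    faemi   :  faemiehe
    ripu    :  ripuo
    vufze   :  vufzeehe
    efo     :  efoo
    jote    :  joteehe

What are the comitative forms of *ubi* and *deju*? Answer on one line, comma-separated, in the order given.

Looking at the last vowel of each stem: -ehe when the last vowel of the stem is a front vowel (*faemi*, *vufze*, *jote*); -o when the last vowel of the stem is a back vowel (*satuga*, *ripu*, *efo*).
The last vowel of *ubi* is /i/, which is a front vowel, so the suffix is -ehe, giving *ubiehe*.
Since the last vowel of *deju* is /u/ (a back vowel), it takes -o, giving *dejuo*.

ubiehe, dejuo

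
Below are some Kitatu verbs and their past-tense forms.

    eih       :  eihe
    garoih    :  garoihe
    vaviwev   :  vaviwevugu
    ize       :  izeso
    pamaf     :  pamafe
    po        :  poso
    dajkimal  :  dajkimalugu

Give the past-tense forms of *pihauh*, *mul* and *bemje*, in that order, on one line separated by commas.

Looking at the final sound of each stem: -e when the stem ends in a voiceless consonant (*eih*, *garoih*, *pamaf*); -ugu when the stem ends in a voiced consonant (*vaviwev*, *dajkimal*); -so when the stem ends in a vowel (*ize*, *po*).
*pihauh*: final sound = /h/, a voiceless consonant → -e → *pihauhe*.
Since the final sound of *mul* is /l/ (a voiced consonant), it takes -ugu, giving *mulugu*.
Since the final sound of *bemje* is /e/ (a vowel), it takes -so, giving *bemjeso*.

pihauhe, mulugu, bemjeso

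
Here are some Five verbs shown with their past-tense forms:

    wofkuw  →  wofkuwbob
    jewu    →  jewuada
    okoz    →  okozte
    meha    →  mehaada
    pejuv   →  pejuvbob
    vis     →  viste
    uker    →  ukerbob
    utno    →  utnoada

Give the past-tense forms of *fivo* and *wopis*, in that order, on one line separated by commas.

fivoada, wopiste

The pattern is sibilance of the final sound: -te when the stem ends in a sibilant (*okoz*, *vis*); -bob when the stem ends in a non-sibilant consonant (*wofkuw*, *pejuv*, *uker*); -ada when the stem ends in a vowel (*jewu*, *meha*, *utno*).
Since the final sound of *fivo* is /o/ (a vowel), it takes -ada, giving *fivoada*.
Since the final sound of *wopis* is /s/ (a sibilant), it takes -te, giving *wopiste*.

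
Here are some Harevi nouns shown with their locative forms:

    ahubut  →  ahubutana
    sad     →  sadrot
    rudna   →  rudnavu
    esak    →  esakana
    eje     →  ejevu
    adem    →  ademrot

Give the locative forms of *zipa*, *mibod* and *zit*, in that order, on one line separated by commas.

The suffix is conditioned by the final sound: -ana when the stem ends in a voiceless consonant (*ahubut*, *esak*); -rot when the stem ends in a voiced consonant (*sad*, *adem*); -vu when the stem ends in a vowel (*rudna*, *eje*).
*zipa* — final sound /a/ (a vowel) → -vu → *zipavu*.
Since the final sound of *mibod* is /d/ (a voiced consonant), it takes -rot, giving *mibodrot*.
Since the final sound of *zit* is /t/ (a voiceless consonant), it takes -ana, giving *zitana*.

zipavu, mibodrot, zitana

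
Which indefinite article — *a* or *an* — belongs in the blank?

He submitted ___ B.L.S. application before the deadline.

The indefinite article is chosen by the initial *sound* of the following word, not its spelling.
The initialism *B.L.S.* is read letter by letter; the first letter, B, is pronounced /biː/, which begins with a consonant sound.
So the article is *a*: He submitted a B.L.S. application before the deadline.

a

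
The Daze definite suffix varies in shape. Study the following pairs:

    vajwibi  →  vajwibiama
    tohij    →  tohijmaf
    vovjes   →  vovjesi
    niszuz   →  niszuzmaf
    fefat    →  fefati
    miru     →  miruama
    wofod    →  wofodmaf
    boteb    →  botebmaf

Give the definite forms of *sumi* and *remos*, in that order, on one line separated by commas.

The suffix is conditioned by the final sound: -i when the stem ends in a voiceless consonant (*vovjes*, *fefat*); -maf when the stem ends in a voiced consonant (*tohij*, *niszuz*, *wofod*, *boteb*); -ama when the stem ends in a vowel (*vajwibi*, *miru*).
The final sound of *sumi* is /i/, which is a vowel, so the suffix is -ama, giving *sumiama*.
*remos*: final sound = /s/, a voiceless consonant → -i → *remosi*.

sumiama, remosi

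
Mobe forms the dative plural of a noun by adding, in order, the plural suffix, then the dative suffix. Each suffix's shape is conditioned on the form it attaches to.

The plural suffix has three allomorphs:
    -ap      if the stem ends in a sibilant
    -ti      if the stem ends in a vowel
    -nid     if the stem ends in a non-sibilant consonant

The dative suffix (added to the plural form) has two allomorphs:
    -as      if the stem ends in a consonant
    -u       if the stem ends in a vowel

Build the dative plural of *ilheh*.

ilhehnidas

*ilheh* — final sound /h/ (a non-sibilant consonant) → -nid → *ilhehnid*.
Since the final sound of the plural form *ilhehnid* is /d/ (a consonant), it takes -as, giving *ilhehnidas*.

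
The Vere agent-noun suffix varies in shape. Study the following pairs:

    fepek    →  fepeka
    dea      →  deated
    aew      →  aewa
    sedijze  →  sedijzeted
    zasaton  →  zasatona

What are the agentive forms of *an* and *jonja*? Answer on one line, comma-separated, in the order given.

The suffix is conditioned by the final sound: -a when the stem ends in a consonant (*fepek*, *aew*, *zasaton*); -ted when the stem ends in a vowel (*dea*, *sedijze*).
The final sound of *an* is /n/, which is a consonant, so the suffix is -a, giving *ana*.
*jonja*: final sound = /a/, a vowel → -ted → *jonjated*.

ana, jonjated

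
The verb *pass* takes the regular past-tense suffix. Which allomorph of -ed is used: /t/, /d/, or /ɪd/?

The stem *pass* ends in a voiceless consonant other than /t/.
The -ed suffix is realized as /ɪd/ after /t, d/; as /t/ after other voiceless consonants; and as /d/ after other voiced sounds.
So -ed on *pass* is pronounced /t/.

/t/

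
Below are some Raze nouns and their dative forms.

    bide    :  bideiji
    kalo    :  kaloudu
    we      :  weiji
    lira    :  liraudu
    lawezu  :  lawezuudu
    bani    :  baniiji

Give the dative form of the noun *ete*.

eteiji

The alternation tracks the last vowel of the stem — -iji when the last vowel of the stem is a front vowel (*bide*, *we*, *bani*); -udu when the last vowel of the stem is a back vowel (*kalo*, *lira*, *lawezu*).
Since the last vowel of *ete* is /e/ (a front vowel), it takes -iji, giving *eteiji*.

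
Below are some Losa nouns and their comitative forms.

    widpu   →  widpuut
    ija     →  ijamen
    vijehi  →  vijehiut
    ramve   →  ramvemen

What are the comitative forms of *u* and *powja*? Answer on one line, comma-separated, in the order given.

uut, powjamen

The suffix is conditioned by the last vowel: -ut when the last vowel of the stem is a high vowel (*widpu*, *vijehi*); -men when the last vowel of the stem is a non-high vowel (*ija*, *ramve*).
*u* — last vowel /u/ (a high vowel) → -ut → *uut*.
Since the last vowel of *powja* is /a/ (a non-high vowel), it takes -men, giving *powjamen*.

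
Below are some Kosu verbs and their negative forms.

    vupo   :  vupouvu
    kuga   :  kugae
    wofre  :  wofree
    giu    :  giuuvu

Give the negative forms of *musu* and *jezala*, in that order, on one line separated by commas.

musuuvu, jezalae

The suffix is conditioned by the last vowel: -uvu when the last vowel of the stem is a rounded vowel (*vupo*, *giu*); -e when the last vowel of the stem is an unrounded vowel (*kuga*, *wofre*).
The last vowel of *musu* is /u/, which is a rounded vowel, so the suffix is -uvu, giving *musuuvu*.
Since the last vowel of *jezala* is /a/ (an unrounded vowel), it takes -e, giving *jezalae*.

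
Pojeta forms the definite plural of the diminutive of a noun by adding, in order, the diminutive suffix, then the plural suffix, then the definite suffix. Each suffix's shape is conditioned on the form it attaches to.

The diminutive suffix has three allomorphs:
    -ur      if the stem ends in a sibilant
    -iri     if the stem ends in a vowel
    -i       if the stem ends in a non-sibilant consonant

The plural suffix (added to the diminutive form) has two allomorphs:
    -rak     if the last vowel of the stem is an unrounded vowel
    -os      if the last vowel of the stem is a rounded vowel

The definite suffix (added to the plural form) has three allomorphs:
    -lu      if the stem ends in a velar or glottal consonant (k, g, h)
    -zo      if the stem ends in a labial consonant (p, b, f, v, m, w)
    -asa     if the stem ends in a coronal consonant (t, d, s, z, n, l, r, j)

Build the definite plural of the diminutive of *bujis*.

bujisurosasa

Since the final sound of *bujis* is /s/ (a sibilant), it takes -ur, giving *bujisur*.
The last vowel of the diminutive form *bujisur* is /u/, which is a rounded vowel, so the plural suffix is -os, giving *bujisuros*.
The plural form *bujisuros* — final consonant /s/ (coronal) → -asa → *bujisurosasa*.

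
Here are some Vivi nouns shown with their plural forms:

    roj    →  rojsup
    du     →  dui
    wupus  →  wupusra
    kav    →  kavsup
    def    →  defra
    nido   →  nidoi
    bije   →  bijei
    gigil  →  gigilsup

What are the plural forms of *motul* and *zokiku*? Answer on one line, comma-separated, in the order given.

motulsup, zokikui

Looking at the final sound of each stem: -ra when the stem ends in a voiceless consonant (*wupus*, *def*); -sup when the stem ends in a voiced consonant (*roj*, *kav*, *gigil*); -i when the stem ends in a vowel (*du*, *nido*, *bije*).
*motul*: final sound = /l/, a voiced consonant → -sup → *motulsup*.
*zokiku* — final sound /u/ (a vowel) → -i → *zokikui*.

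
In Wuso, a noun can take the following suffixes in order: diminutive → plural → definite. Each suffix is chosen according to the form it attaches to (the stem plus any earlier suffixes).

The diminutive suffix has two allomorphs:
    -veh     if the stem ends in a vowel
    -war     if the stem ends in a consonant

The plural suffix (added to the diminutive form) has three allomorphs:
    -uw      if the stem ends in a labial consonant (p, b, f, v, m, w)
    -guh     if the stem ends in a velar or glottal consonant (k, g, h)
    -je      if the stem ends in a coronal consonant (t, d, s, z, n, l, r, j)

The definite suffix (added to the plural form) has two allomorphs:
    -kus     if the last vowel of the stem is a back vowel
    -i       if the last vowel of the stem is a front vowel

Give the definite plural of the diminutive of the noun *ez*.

Since the final sound of *ez* is /z/ (a consonant), it takes -war, giving *ezwar*.
Since the final consonant of the diminutive form *ezwar* is /r/ (coronal), it takes -je, giving *ezwarje*.
The plural form *ezwarje* — last vowel /e/ (a front vowel) → -i → *ezwarjei*.

ezwarjei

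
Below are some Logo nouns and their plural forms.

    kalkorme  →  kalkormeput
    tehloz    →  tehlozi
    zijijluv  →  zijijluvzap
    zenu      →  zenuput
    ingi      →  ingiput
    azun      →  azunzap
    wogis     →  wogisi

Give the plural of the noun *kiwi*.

The suffix is conditioned by the final sound: -i when the stem ends in a sibilant (*tehloz*, *wogis*); -zap when the stem ends in a non-sibilant consonant (*zijijluv*, *azun*); -put when the stem ends in a vowel (*kalkorme*, *zenu*, *ingi*).
The final sound of *kiwi* is /i/, which is a vowel, so the suffix is -put, giving *kiwiput*.

kiwiput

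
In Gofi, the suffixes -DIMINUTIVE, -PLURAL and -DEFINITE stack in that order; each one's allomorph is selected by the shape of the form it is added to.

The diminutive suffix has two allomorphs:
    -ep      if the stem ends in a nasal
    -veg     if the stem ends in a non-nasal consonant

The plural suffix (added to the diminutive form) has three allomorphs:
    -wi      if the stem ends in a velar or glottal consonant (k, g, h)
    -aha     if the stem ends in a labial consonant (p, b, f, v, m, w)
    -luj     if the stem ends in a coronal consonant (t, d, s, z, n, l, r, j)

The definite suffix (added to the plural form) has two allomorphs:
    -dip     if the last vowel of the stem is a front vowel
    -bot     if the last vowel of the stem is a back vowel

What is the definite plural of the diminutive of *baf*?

bafvegwidip

The final consonant of *baf* is /f/, which is non-nasal, so the diminutive suffix is -veg, giving *bafveg*.
The diminutive form *bafveg* — final consonant /g/ (velar/glottal) → -wi → *bafvegwi*.
The last vowel of the plural form *bafvegwi* is /i/, which is a front vowel, so the definite suffix is -dip, giving *bafvegwidip*.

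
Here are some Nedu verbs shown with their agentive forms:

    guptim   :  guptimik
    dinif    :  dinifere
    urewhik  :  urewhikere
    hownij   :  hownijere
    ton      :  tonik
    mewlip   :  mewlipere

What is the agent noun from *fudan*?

fudanik

The suffix is conditioned by the final consonant: -ik when the stem ends in a nasal (*guptim*, *ton*); -ere when the stem ends in a non-nasal consonant (*dinif*, *urewhik*, *hownij*, *mewlip*).
Since the final consonant of *fudan* is /n/ (a nasal), it takes -ik, giving *fudanik*.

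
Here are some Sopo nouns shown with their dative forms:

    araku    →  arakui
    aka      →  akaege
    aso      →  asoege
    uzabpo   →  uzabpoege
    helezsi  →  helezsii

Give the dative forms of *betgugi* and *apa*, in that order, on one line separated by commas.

The alternation tracks the last vowel of the stem — -i when the last vowel of the stem is a high vowel (*araku*, *helezsi*); -ege when the last vowel of the stem is a non-high vowel (*aka*, *aso*, *uzabpo*).
The last vowel of *betgugi* is /i/, which is a high vowel, so the suffix is -i, giving *betgugii*.
*apa* — last vowel /a/ (a non-high vowel) → -ege → *apaege*.

betgugii, apaege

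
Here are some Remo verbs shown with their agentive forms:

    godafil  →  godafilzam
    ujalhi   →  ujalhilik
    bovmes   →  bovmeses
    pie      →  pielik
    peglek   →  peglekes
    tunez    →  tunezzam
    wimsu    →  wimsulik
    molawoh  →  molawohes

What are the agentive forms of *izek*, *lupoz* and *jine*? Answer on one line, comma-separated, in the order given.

izekes, lupozzam, jinelik

The pattern is voicing of the final sound: -es when the stem ends in a voiceless consonant (*bovmes*, *peglek*, *molawoh*); -zam when the stem ends in a voiced consonant (*godafil*, *tunez*); -lik when the stem ends in a vowel (*ujalhi*, *pie*, *wimsu*).
*izek* — final sound /k/ (a voiceless consonant) → -es → *izekes*.
*lupoz*: final sound = /z/, a voiced consonant → -zam → *lupozzam*.
The final sound of *jine* is /e/, which is a vowel, so the suffix is -lik, giving *jinelik*.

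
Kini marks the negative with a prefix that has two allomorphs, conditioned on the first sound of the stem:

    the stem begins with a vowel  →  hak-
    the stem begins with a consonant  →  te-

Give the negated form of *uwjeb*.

hakuwjeb

Since the first sound of *uwjeb* is /u/ (a vowel), it takes hak-, giving *hakuwjeb*.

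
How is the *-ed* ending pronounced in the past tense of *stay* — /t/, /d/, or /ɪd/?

/d/

The stem *stay* ends in a voiced sound other than /d/.
The -ed suffix is realized as /ɪd/ after /t, d/; as /t/ after other voiceless consonants; and as /d/ after other voiced sounds.
So -ed on *stay* is pronounced /d/.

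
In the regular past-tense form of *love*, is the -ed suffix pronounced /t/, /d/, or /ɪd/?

/d/

The stem *love* ends in a voiced sound other than /d/.
The -ed suffix is realized as /ɪd/ after /t, d/; as /t/ after other voiceless consonants; and as /d/ after other voiced sounds.
So -ed on *love* is pronounced /d/.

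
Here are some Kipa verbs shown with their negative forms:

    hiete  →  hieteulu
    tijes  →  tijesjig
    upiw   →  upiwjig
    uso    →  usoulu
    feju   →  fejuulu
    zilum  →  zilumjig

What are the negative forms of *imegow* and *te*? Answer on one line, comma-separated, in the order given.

imegowjig, teulu

The suffix is conditioned by the final sound: -jig when the stem ends in a consonant (*tijes*, *upiw*, *zilum*); -ulu when the stem ends in a vowel (*hiete*, *uso*, *feju*).
Since the final sound of *imegow* is /w/ (a consonant), it takes -jig, giving *imegowjig*.
*te*: final sound = /e/, a vowel → -ulu → *teulu*.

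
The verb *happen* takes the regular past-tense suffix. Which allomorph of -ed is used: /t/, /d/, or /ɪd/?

The stem *happen* ends in a voiced sound other than /d/.
The -ed suffix is realized as /ɪd/ after /t, d/; as /t/ after other voiceless consonants; and as /d/ after other voiced sounds.
So -ed on *happen* is pronounced /d/.

/d/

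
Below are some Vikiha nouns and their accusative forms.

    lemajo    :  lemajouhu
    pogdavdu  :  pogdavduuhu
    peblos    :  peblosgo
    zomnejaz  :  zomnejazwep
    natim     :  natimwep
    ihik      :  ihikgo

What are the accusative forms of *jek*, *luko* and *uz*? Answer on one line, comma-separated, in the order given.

Looking at the final sound of each stem: -go when the stem ends in a voiceless consonant (*peblos*, *ihik*); -wep when the stem ends in a voiced consonant (*zomnejaz*, *natim*); -uhu when the stem ends in a vowel (*lemajo*, *pogdavdu*).
Since the final sound of *jek* is /k/ (a voiceless consonant), it takes -go, giving *jekgo*.
*luko* — final sound /o/ (a vowel) → -uhu → *lukouhu*.
*uz* — final sound /z/ (a voiced consonant) → -wep → *uzwep*.

jekgo, lukouhu, uzwep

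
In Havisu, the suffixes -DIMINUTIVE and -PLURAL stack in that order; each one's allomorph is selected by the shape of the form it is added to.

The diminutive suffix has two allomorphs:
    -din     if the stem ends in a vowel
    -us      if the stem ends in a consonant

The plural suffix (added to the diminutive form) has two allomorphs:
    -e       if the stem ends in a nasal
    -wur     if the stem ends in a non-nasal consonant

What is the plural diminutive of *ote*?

otedine

Since the final sound of *ote* is /e/ (a vowel), it takes -din, giving *otedin*.
Since the final consonant of the diminutive form *otedin* is /n/ (a nasal), it takes -e, giving *otedine*.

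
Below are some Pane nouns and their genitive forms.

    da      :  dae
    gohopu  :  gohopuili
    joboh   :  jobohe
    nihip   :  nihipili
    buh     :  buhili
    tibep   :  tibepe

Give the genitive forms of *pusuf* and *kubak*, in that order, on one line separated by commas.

pusufili, kubake

The pattern is height harmony: -ili when the last vowel of the stem is a high vowel (*gohopu*, *nihip*, *buh*); -e when the last vowel of the stem is a non-high vowel (*da*, *joboh*, *tibep*).
*pusuf*: last vowel = /u/, a high vowel → -ili → *pusufili*.
The last vowel of *kubak* is /a/, which is a non-high vowel, so the suffix is -e, giving *kubake*.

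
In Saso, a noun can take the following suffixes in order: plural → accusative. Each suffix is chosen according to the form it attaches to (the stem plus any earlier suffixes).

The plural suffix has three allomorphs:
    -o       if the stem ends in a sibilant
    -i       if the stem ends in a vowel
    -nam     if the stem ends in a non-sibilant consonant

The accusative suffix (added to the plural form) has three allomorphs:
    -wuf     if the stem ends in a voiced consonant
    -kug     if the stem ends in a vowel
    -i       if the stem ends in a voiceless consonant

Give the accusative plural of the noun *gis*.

The final sound of *gis* is /s/, which is a sibilant, so the plural suffix is -o, giving *giso*.
The plural form *giso*: final sound = /o/, a vowel → -kug → *gisokug*.

gisokug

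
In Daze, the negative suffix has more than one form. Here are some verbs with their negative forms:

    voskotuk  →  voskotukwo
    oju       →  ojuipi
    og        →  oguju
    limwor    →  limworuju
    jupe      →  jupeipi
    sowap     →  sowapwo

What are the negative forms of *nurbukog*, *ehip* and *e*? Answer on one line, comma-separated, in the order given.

nurbukoguju, ehipwo, eipi

Looking at the final sound of each stem: -wo when the stem ends in a voiceless consonant (*voskotuk*, *sowap*); -uju when the stem ends in a voiced consonant (*og*, *limwor*); -ipi when the stem ends in a vowel (*oju*, *jupe*).
*nurbukog*: final sound = /g/, a voiced consonant → -uju → *nurbukoguju*.
The final sound of *ehip* is /p/, which is a voiceless consonant, so the suffix is -wo, giving *ehipwo*.
*e*: final sound = /e/, a vowel → -ipi → *eipi*.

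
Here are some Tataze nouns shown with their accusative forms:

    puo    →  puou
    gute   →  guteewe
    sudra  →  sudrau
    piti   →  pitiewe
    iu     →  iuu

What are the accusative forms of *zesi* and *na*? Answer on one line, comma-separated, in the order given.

The suffix is conditioned by the last vowel: -ewe when the last vowel of the stem is a front vowel (*gute*, *piti*); -u when the last vowel of the stem is a back vowel (*puo*, *sudra*, *iu*).
*zesi* — last vowel /i/ (a front vowel) → -ewe → *zesiewe*.
*na*: last vowel = /a/, a back vowel → -u → *nau*.

zesiewe, nau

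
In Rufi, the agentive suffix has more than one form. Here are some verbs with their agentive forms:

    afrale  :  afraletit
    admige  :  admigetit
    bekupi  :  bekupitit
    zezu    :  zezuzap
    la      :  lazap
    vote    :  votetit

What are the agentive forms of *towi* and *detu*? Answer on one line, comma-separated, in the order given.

towitit, detuzap

The alternation tracks the last vowel of the stem — -tit when the last vowel of the stem is a front vowel (*afrale*, *admige*, *bekupi*, *vote*); -zap when the last vowel of the stem is a back vowel (*zezu*, *la*).
Since the last vowel of *towi* is /i/ (a front vowel), it takes -tit, giving *towitit*.
*detu* — last vowel /u/ (a back vowel) → -zap → *detuzap*.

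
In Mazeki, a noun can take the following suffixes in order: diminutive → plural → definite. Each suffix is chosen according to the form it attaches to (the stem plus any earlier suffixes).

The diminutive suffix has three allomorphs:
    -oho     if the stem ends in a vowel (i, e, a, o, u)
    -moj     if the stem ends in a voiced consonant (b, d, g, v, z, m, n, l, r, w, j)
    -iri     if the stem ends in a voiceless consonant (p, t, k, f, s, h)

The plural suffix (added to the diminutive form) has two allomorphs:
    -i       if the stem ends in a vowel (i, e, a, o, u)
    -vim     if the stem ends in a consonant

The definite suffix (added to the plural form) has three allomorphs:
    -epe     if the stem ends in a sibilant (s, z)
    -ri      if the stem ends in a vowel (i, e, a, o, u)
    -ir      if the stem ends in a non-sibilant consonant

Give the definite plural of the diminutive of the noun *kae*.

*kae* — final sound /e/ (a vowel) → -oho → *kaeoho*.
Since the final sound of the diminutive form *kaeoho* is /o/ (a vowel), it takes -i, giving *kaeohoi*.
The final sound of the plural form *kaeohoi* is /i/, which is a vowel, so the definite suffix is -ri, giving *kaeohoiri*.

kaeohoiri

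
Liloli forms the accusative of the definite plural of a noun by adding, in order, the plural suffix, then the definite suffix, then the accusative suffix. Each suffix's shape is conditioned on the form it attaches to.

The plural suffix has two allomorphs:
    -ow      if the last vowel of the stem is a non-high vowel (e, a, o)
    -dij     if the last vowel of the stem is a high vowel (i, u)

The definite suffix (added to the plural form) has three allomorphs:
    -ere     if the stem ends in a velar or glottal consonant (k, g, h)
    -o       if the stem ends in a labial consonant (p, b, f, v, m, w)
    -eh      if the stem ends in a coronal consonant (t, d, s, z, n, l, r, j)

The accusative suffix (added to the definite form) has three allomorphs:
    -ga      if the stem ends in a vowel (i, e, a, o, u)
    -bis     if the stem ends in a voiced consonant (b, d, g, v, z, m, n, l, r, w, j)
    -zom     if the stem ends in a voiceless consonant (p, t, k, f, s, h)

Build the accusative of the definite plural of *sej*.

The last vowel of *sej* is /e/, which is a non-high vowel, so the plural suffix is -ow, giving *sejow*.
Since the final consonant of the plural form *sejow* is /w/ (labial), it takes -o, giving *sejowo*.
The final sound of the definite form *sejowo* is /o/, which is a vowel, so the accusative suffix is -ga, giving *sejowoga*.

sejowoga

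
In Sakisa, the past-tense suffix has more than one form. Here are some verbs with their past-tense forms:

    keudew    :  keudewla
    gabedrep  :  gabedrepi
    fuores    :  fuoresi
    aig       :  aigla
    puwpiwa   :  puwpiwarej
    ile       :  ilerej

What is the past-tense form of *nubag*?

The suffix is conditioned by the final sound: -i when the stem ends in a voiceless consonant (*gabedrep*, *fuores*); -la when the stem ends in a voiced consonant (*keudew*, *aig*); -rej when the stem ends in a vowel (*puwpiwa*, *ile*).
*nubag* — final sound /g/ (a voiced consonant) → -la → *nubagla*.

nubagla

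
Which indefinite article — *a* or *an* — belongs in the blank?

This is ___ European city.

a

The indefinite article is chosen by the initial *sound* of the following word, not its spelling.
*European* begins with the sound /jʊ/ (eu pronounced /jʊ/) — a consonant sound.
So the article is *a*: This is a European city.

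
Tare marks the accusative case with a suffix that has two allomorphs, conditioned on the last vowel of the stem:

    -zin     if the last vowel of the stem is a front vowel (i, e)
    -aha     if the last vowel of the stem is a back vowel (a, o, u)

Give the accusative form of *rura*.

ruraaha

Since the last vowel of *rura* is /a/ (a back vowel), it takes -aha, giving *ruraaha*.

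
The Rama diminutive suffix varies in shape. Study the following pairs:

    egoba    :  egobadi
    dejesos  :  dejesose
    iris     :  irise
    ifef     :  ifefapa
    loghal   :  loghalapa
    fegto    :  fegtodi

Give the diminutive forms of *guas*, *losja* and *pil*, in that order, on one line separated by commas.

guase, losjadi, pilapa

The suffix is conditioned by the final sound: -e when the stem ends in a sibilant (*dejesos*, *iris*); -apa when the stem ends in a non-sibilant consonant (*ifef*, *loghal*); -di when the stem ends in a vowel (*egoba*, *fegto*).
*guas* — final sound /s/ (a sibilant) → -e → *guase*.
Since the final sound of *losja* is /a/ (a vowel), it takes -di, giving *losjadi*.
*pil* — final sound /l/ (a non-sibilant consonant) → -apa → *pilapa*.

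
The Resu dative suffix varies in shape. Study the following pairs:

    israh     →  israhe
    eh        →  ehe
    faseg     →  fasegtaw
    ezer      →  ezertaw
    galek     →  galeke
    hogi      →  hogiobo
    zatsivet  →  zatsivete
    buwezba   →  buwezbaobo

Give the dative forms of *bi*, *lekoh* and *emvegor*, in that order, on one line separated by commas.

The suffix is conditioned by the final sound: -e when the stem ends in a voiceless consonant (*israh*, *eh*, *galek*, *zatsivet*); -taw when the stem ends in a voiced consonant (*faseg*, *ezer*); -obo when the stem ends in a vowel (*hogi*, *buwezba*).
*bi* — final sound /i/ (a vowel) → -obo → *biobo*.
Since the final sound of *lekoh* is /h/ (a voiceless consonant), it takes -e, giving *lekohe*.
Since the final sound of *emvegor* is /r/ (a voiced consonant), it takes -taw, giving *emvegortaw*.

biobo, lekohe, emvegortaw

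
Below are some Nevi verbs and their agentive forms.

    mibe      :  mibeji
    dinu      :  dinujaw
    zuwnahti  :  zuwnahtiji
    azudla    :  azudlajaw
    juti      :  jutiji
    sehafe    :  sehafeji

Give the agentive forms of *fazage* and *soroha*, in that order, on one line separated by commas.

Looking at the last vowel of each stem: -ji when the last vowel of the stem is a front vowel (*mibe*, *zuwnahti*, *juti*, *sehafe*); -jaw when the last vowel of the stem is a back vowel (*dinu*, *azudla*).
Since the last vowel of *fazage* is /e/ (a front vowel), it takes -ji, giving *fazageji*.
*soroha*: last vowel = /a/, a back vowel → -jaw → *sorohajaw*.

fazageji, sorohajaw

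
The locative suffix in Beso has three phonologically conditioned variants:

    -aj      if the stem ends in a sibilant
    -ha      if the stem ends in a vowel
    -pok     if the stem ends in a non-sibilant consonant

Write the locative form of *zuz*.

zuzaj

The final sound of *zuz* is /z/, which is a sibilant, so the suffix is -aj, giving *zuzaj*.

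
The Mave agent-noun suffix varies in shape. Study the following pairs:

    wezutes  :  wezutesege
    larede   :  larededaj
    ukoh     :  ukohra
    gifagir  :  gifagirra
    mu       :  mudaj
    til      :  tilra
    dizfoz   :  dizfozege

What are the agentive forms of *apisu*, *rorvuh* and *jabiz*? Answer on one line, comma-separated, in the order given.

apisudaj, rorvuhra, jabizege

The alternation tracks the final sound of the stem — -ege when the stem ends in a sibilant (*wezutes*, *dizfoz*); -ra when the stem ends in a non-sibilant consonant (*ukoh*, *gifagir*, *til*); -daj when the stem ends in a vowel (*larede*, *mu*).
*apisu* — final sound /u/ (a vowel) → -daj → *apisudaj*.
The final sound of *rorvuh* is /h/, which is a non-sibilant consonant, so the suffix is -ra, giving *rorvuhra*.
*jabiz* — final sound /z/ (a sibilant) → -ege → *jabizege*.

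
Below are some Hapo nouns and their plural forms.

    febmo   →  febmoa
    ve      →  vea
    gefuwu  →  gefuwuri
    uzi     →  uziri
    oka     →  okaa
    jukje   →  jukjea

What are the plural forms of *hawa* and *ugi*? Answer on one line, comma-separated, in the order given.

The suffix is conditioned by the last vowel: -ri when the last vowel of the stem is a high vowel (*gefuwu*, *uzi*); -a when the last vowel of the stem is a non-high vowel (*febmo*, *ve*, *oka*, *jukje*).
Since the last vowel of *hawa* is /a/ (a non-high vowel), it takes -a, giving *hawaa*.
The last vowel of *ugi* is /i/, which is a high vowel, so the suffix is -ri, giving *ugiri*.

hawaa, ugiri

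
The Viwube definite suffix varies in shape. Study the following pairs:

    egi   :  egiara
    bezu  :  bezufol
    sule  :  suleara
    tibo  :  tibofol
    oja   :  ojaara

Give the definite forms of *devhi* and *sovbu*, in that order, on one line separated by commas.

devhiara, sovbufol

Looking at the last vowel of each stem: -fol when the last vowel of the stem is a rounded vowel (*bezu*, *tibo*); -ara when the last vowel of the stem is an unrounded vowel (*egi*, *sule*, *oja*).
*devhi* — last vowel /i/ (an unrounded vowel) → -ara → *devhiara*.
Since the last vowel of *sovbu* is /u/ (a rounded vowel), it takes -fol, giving *sovbufol*.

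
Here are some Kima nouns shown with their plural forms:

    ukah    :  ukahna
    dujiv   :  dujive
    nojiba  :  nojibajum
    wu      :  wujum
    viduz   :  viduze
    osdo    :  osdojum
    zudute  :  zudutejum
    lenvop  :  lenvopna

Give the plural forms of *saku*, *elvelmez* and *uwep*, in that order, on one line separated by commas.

sakujum, elvelmeze, uwepna

The suffix is conditioned by the final sound: -na when the stem ends in a voiceless consonant (*ukah*, *lenvop*); -e when the stem ends in a voiced consonant (*dujiv*, *viduz*); -jum when the stem ends in a vowel (*nojiba*, *wu*, *osdo*, *zudute*).
The final sound of *saku* is /u/, which is a vowel, so the suffix is -jum, giving *sakujum*.
*elvelmez*: final sound = /z/, a voiced consonant → -e → *elvelmeze*.
Since the final sound of *uwep* is /p/ (a voiceless consonant), it takes -na, giving *uwepna*.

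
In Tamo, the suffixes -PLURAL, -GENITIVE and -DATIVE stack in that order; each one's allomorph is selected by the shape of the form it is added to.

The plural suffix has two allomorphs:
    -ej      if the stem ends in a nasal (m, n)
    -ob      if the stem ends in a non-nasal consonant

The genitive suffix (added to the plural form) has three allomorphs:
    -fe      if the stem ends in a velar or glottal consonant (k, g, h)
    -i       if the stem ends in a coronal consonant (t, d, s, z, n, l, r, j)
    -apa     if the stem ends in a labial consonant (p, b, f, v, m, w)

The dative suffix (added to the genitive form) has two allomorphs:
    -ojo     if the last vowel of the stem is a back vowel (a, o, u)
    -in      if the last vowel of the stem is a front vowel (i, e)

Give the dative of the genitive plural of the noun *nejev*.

*nejev*: final consonant = /v/, non-nasal → -ob → *nejevob*.
The plural form *nejevob*: final consonant = /b/, labial → -apa → *nejevobapa*.
The genitive form *nejevobapa* — last vowel /a/ (a back vowel) → -ojo → *nejevobapaojo*.

nejevobapaojo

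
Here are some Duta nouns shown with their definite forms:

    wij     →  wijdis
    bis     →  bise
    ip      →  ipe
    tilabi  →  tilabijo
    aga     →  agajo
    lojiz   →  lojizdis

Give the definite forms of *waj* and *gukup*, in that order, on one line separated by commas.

wajdis, gukupe

The suffix is conditioned by the final sound: -e when the stem ends in a voiceless consonant (*bis*, *ip*); -dis when the stem ends in a voiced consonant (*wij*, *lojiz*); -jo when the stem ends in a vowel (*tilabi*, *aga*).
The final sound of *waj* is /j/, which is a voiced consonant, so the suffix is -dis, giving *wajdis*.
*gukup*: final sound = /p/, a voiceless consonant → -e → *gukupe*.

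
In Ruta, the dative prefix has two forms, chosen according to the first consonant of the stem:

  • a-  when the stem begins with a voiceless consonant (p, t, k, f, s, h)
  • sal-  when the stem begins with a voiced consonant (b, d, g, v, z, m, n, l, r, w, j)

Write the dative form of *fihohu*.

*fihohu*: first consonant = /f/, voiceless → a- → *afihohu*.

afihohu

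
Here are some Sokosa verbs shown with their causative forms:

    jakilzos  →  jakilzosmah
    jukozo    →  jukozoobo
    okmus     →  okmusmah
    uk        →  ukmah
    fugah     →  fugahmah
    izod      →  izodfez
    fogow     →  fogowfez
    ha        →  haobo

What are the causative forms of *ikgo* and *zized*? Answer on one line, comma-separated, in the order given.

The suffix is conditioned by the final sound: -mah when the stem ends in a voiceless consonant (*jakilzos*, *okmus*, *uk*, *fugah*); -fez when the stem ends in a voiced consonant (*izod*, *fogow*); -obo when the stem ends in a vowel (*jukozo*, *ha*).
The final sound of *ikgo* is /o/, which is a vowel, so the suffix is -obo, giving *ikgoobo*.
The final sound of *zized* is /d/, which is a voiced consonant, so the suffix is -fez, giving *zizedfez*.

ikgoobo, zizedfez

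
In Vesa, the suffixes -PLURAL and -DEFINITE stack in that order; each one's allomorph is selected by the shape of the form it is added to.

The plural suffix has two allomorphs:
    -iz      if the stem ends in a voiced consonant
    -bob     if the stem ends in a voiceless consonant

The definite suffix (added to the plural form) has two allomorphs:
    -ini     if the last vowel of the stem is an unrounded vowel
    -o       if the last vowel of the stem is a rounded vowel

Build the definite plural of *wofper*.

Since the final consonant of *wofper* is /r/ (voiced), it takes -iz, giving *wofperiz*.
The plural form *wofperiz*: last vowel = /i/, an unrounded vowel → -ini → *wofperizini*.

wofperizini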